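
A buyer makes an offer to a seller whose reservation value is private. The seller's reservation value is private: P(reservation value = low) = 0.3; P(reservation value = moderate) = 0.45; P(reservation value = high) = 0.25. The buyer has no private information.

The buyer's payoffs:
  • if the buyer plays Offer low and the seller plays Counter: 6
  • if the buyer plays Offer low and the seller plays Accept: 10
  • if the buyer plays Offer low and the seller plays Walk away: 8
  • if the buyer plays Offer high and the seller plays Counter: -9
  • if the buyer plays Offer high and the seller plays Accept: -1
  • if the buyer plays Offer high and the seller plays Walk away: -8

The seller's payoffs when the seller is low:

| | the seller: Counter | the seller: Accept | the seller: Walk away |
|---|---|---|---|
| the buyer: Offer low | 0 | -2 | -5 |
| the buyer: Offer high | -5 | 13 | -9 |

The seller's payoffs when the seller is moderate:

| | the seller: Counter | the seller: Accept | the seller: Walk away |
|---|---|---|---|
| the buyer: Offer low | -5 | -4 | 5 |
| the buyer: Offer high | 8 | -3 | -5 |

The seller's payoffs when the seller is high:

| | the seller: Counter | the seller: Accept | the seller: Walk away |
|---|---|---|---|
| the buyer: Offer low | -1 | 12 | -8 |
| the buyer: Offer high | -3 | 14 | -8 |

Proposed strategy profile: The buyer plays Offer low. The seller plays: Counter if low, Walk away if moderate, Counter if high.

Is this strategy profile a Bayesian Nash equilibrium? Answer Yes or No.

No

The buyer plays Offer low: E[Offer low] = 0.3·(6) + 0.45·(8) + 0.25·(6) = 6.9; E[Offer high] = -8.55. Best-responding. ✓
The seller (reservation value low), facing Offer low: Counter gives 0, Accept gives -2, Walk away gives -5. Proposed Counter is best. ✓
The seller (reservation value moderate), facing Offer low: Counter gives -5, Accept gives -4, Walk away gives 5. Proposed Walk away is best. ✓
The seller (reservation value high), facing Offer low: Counter gives -1, Accept gives 12, Walk away gives -8. Proposed Counter is not best — profitable deviation exists. ✗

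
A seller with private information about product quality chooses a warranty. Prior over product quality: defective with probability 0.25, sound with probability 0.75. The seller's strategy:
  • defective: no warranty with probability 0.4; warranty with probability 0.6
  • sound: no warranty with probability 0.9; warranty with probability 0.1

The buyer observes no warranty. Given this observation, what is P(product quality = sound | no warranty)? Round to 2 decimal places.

P(no warranty) = 0.25·0.4 + 0.75·0.9 = 0.775
P(sound | no warranty) = (0.75·0.9) / 0.775 = 0.675 / 0.775 = 0.870968

0.87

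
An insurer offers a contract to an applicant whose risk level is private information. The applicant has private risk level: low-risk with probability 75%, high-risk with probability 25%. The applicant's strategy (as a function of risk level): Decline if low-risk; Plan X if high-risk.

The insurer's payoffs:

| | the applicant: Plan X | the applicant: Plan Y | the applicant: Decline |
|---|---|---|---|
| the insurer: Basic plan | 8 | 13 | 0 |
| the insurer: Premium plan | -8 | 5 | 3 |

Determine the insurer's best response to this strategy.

Compute the insurer's expected payoff for each action, taking the expectation over the applicant's type.
E[Basic plan] = 0.75·(0) + 0.25·(8) = 2
E[Premium plan] = 0.75·(3) + 0.25·(-8) = 0.25
Best response: Basic plan (2 is the largest).

Basic plan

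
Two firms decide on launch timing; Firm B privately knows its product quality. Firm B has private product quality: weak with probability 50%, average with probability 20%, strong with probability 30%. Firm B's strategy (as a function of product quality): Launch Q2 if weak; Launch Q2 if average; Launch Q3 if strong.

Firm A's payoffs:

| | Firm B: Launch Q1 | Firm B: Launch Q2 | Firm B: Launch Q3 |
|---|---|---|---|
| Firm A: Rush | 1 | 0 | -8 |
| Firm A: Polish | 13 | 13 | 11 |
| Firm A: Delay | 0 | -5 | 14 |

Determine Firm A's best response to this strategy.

Polish

E[Rush] = 0.5·(0) + 0.2·(0) + 0.3·(-8) = -2.4
E[Polish] = 0.5·(13) + 0.2·(13) + 0.3·(11) = 12.4
E[Delay] = 0.5·(-5) + 0.2·(-5) + 0.3·(14) = 0.7
Best response: Polish (12.4 is the largest).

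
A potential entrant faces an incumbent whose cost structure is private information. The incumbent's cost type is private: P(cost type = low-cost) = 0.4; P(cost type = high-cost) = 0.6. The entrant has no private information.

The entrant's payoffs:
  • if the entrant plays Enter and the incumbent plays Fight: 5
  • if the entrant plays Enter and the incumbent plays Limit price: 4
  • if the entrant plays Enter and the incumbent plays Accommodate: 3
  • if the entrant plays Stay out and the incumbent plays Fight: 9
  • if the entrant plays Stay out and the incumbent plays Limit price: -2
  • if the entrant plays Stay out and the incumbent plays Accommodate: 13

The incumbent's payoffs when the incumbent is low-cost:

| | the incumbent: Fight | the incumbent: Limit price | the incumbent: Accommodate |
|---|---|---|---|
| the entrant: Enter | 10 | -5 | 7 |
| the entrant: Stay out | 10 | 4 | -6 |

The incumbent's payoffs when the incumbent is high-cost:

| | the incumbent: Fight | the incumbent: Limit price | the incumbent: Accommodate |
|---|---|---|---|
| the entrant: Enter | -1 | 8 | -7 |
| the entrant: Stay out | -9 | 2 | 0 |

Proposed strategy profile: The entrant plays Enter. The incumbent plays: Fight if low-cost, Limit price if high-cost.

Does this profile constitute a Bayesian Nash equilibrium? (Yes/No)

A profile is a BNE iff every type of every player is best-responding given beliefs about the other side.
The entrant plays Enter: E[Enter] = 0.4·(5) + 0.6·(4) = 4.4; E[Stay out] = 2.4. Best-responding. ✓
The incumbent (cost type low-cost), facing Enter: Fight gives 10, Limit price gives -5, Accommodate gives 7. Proposed Fight is best. ✓
The incumbent (cost type high-cost), facing Enter: Fight gives -1, Limit price gives 8, Accommodate gives -7. Proposed Limit price is best. ✓

Yes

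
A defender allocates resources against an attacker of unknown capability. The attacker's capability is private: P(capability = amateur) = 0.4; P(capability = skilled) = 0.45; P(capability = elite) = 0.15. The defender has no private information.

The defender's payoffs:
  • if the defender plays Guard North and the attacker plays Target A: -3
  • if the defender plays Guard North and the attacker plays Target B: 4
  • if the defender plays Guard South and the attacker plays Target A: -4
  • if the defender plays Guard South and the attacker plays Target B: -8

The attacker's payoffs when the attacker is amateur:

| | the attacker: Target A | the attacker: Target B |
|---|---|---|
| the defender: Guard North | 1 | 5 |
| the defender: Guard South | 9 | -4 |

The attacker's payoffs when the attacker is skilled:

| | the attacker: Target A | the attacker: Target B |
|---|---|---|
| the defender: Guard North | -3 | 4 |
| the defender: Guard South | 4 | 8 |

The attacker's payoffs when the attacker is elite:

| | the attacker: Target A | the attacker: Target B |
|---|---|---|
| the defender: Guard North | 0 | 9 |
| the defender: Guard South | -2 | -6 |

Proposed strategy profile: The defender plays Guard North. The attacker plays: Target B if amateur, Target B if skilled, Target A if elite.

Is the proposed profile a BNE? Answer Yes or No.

The defender plays Guard North: E[Guard North] = 0.4·(4) + 0.45·(4) + 0.15·(-3) = 2.95; E[Guard South] = -7.4. Best-responding. ✓
The attacker (capability amateur), facing Guard North: Target A gives 1, Target B gives 5. Proposed Target B is best. ✓
The attacker (capability skilled), facing Guard North: Target A gives -3, Target B gives 4. Proposed Target B is best. ✓
The attacker (capability elite), facing Guard North: Target A gives 0, Target B gives 9. Proposed Target A is not best — profitable deviation exists. ✗

No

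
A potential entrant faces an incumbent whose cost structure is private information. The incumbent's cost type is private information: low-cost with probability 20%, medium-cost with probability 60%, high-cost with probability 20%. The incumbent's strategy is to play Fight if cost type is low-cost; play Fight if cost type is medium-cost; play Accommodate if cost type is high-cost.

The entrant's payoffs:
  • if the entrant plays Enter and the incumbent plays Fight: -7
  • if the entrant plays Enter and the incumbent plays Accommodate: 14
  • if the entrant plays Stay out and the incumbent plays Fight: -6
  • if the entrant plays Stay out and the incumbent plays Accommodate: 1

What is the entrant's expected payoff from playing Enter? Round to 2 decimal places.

E[Enter] = 0.2·(-7) + 0.6·(-7) + 0.2·14 = (-1.4) + (-4.2) + 2.8 = -2.8

-2.80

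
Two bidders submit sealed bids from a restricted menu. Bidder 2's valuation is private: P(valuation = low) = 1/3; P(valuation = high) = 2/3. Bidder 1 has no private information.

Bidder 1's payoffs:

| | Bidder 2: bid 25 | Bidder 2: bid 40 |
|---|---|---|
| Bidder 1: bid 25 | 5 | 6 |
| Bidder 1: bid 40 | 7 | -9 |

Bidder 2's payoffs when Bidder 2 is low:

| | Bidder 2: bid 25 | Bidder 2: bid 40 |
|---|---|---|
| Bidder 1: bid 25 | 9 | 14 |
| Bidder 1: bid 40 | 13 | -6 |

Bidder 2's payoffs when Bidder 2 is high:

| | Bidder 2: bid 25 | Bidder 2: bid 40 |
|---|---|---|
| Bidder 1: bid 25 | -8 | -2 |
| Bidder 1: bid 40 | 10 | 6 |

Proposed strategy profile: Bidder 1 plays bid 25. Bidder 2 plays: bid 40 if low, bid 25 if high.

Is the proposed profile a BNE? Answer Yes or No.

No

Bidder 1 plays bid 25: E[bid 25] = 1/3·(6) + 2/3·(5) = 16/3; E[bid 40] = 5/3. Best-responding. ✓
Bidder 2 (valuation low), facing bid 25: bid 25 gives 9, bid 40 gives 14. Proposed bid 40 is best. ✓
Bidder 2 (valuation high), facing bid 25: bid 25 gives -8, bid 40 gives -2. Proposed bid 25 is not best — profitable deviation exists. ✗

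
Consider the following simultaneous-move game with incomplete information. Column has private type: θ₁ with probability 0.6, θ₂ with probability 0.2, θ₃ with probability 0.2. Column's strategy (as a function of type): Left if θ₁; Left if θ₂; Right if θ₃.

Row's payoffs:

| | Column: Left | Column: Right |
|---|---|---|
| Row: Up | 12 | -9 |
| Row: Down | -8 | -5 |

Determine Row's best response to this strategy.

E[Up] = 0.6·(12) + 0.2·(12) + 0.2·(-9) = 7.8
E[Down] = 0.6·(-8) + 0.2·(-8) + 0.2·(-5) = -7.4
Best response: Up (7.8 is the largest).

Up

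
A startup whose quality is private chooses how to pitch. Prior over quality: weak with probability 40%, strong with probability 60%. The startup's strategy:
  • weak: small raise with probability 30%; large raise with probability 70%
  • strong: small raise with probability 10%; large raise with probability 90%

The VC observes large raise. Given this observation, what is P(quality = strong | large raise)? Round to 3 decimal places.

Apply Bayes' rule using the sender's strategy as the likelihood.
P(large raise) = 0.4·0.7 + 0.6·0.9 = 0.82
P(strong | large raise) = (0.6·0.9) / 0.82 = 0.54 / 0.82 = 0.658537

0.659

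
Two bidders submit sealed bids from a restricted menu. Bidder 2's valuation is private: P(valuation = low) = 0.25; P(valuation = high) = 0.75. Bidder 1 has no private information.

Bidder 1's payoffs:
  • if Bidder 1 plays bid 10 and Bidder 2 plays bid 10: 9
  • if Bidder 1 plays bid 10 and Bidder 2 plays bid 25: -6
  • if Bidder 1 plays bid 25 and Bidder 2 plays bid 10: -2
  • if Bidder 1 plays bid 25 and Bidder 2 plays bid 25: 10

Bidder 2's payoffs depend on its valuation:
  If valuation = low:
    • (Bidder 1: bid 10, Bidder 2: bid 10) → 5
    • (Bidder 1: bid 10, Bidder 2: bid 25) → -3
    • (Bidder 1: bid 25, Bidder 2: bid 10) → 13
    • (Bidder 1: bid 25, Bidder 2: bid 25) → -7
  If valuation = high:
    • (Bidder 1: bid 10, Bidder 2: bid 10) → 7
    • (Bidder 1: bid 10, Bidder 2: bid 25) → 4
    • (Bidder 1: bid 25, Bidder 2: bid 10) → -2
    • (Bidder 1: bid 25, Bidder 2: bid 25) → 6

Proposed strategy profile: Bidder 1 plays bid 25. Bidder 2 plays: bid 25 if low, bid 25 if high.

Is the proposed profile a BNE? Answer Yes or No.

A profile is a BNE iff every type of every player is best-responding given beliefs about the other side.
Bidder 1 plays bid 25: E[bid 25] = 0.25·(10) + 0.75·(10) = 10; E[bid 10] = -6. Best-responding. ✓
Bidder 2 (valuation low), facing bid 25: bid 10 gives 13, bid 25 gives -7. Proposed bid 25 is not best — profitable deviation exists. ✗
Bidder 2 (valuation high), facing bid 25: bid 10 gives -2, bid 25 gives 6. Proposed bid 25 is best. ✓

No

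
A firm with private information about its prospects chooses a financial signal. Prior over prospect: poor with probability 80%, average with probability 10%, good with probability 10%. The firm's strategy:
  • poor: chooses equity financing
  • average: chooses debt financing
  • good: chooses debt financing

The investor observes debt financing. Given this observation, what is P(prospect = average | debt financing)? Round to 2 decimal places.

Apply Bayes' rule using the sender's strategy as the likelihood.
P(debt financing) = 0.8·0 + 0.1·1 + 0.1·1 = 0.2
P(average | debt financing) = (0.1·1) / 0.2 = 0.1 / 0.2 = 0.5

0.50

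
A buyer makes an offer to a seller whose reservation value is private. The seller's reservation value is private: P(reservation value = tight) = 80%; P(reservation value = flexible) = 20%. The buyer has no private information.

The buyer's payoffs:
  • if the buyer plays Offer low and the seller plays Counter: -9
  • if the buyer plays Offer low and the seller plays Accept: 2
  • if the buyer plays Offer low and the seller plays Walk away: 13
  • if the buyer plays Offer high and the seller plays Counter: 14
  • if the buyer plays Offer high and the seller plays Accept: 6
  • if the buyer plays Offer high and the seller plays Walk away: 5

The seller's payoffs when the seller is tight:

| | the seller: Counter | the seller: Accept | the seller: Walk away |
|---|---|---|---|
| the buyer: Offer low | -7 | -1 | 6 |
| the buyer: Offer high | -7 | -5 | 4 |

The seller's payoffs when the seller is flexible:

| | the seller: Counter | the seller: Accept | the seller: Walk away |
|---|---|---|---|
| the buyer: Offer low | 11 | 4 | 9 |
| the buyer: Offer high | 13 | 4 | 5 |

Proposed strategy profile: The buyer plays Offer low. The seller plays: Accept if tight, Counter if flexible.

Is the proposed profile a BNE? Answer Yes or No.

A profile is a BNE iff every type of every player is best-responding given beliefs about the other side.
The buyer plays Offer low: E[Offer low] = 0.8·(2) + 0.2·(-9) = -0.2; E[Offer high] = 7.6. Not best-responding. ✗
The seller (reservation value tight), facing Offer low: Counter gives -7, Accept gives -1, Walk away gives 6. Proposed Accept is not best — profitable deviation exists. ✗
The seller (reservation value flexible), facing Offer low: Counter gives 11, Accept gives 4, Walk away gives 9. Proposed Counter is best. ✓

No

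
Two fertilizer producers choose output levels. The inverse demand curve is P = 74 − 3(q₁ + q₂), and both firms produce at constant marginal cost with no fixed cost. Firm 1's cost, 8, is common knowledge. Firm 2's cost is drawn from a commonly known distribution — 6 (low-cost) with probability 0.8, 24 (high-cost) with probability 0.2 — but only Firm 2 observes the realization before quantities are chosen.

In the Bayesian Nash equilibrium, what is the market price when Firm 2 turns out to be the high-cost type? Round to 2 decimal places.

Type-c best response for Firm 2: q₂(c) = (74 − c)/6 − q₁/2.
Firm 1 maximizes expected profit; its first-order condition is 74 − 6q₁ − 3E[q₂] − 8 = 0.
Substituting E[q₂] and solving: E[c₂] = 9.6, so q₁ = (74 − 2·8 + 9.6)/9 = 7.51111.
q₂(high-cost) = 4.57778, so P = 74 − 3·(7.51111 + 4.57778) = 37.7333.

37.73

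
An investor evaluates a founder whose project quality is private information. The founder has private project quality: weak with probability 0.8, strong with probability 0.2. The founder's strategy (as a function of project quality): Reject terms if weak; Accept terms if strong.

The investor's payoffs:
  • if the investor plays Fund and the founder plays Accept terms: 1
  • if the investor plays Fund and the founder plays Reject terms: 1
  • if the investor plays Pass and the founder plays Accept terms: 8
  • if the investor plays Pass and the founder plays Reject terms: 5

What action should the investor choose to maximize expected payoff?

E[Fund] = 0.8·(1) + 0.2·(1) = 1
E[Pass] = 0.8·(5) + 0.2·(8) = 5.6
Best response: Pass (5.6 is the largest).

Pass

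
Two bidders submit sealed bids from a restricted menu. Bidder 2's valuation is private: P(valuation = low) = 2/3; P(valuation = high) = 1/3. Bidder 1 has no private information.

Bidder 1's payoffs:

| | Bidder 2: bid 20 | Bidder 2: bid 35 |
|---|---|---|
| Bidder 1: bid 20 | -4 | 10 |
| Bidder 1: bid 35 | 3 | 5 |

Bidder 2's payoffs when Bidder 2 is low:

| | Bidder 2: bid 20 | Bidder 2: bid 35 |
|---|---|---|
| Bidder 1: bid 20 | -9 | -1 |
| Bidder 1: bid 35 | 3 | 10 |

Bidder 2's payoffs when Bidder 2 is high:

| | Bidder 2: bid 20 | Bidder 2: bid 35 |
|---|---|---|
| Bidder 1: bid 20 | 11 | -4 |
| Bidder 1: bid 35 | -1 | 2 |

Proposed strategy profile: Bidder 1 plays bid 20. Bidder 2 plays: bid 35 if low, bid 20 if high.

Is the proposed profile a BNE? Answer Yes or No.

Yes

Bidder 1 plays bid 20: E[bid 20] = 2/3·(10) + 1/3·(-4) = 16/3; E[bid 35] = 13/3. Best-responding. ✓
Bidder 2 (valuation low), facing bid 20: bid 20 gives -9, bid 35 gives -1. Proposed bid 35 is best. ✓
Bidder 2 (valuation high), facing bid 20: bid 20 gives 11, bid 35 gives -4. Proposed bid 20 is best. ✓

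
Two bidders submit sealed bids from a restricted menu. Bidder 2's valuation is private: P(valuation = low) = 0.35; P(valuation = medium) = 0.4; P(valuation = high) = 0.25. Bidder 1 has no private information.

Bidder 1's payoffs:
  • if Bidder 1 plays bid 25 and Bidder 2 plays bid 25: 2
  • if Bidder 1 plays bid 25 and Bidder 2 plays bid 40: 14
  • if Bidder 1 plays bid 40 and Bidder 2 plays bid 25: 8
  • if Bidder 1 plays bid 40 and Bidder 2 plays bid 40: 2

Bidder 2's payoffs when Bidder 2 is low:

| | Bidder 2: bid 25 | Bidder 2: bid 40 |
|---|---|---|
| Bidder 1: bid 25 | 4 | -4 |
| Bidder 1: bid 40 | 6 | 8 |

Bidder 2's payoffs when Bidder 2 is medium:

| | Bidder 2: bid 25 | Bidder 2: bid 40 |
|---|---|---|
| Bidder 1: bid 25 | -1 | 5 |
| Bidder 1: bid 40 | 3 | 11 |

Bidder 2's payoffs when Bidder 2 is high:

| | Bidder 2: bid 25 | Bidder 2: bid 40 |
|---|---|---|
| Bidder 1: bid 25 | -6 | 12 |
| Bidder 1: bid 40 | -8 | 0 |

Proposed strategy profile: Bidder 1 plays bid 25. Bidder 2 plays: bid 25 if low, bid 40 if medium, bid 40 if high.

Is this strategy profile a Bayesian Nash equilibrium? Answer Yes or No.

Bidder 1 plays bid 25: E[bid 25] = 0.35·(2) + 0.4·(14) + 0.25·(14) = 9.8; E[bid 40] = 4.1. Best-responding. ✓
Bidder 2 (valuation low), facing bid 25: bid 25 gives 4, bid 40 gives -4. Proposed bid 25 is best. ✓
Bidder 2 (valuation medium), facing bid 25: bid 25 gives -1, bid 40 gives 5. Proposed bid 40 is best. ✓
Bidder 2 (valuation high), facing bid 25: bid 25 gives -6, bid 40 gives 12. Proposed bid 40 is best. ✓

Yes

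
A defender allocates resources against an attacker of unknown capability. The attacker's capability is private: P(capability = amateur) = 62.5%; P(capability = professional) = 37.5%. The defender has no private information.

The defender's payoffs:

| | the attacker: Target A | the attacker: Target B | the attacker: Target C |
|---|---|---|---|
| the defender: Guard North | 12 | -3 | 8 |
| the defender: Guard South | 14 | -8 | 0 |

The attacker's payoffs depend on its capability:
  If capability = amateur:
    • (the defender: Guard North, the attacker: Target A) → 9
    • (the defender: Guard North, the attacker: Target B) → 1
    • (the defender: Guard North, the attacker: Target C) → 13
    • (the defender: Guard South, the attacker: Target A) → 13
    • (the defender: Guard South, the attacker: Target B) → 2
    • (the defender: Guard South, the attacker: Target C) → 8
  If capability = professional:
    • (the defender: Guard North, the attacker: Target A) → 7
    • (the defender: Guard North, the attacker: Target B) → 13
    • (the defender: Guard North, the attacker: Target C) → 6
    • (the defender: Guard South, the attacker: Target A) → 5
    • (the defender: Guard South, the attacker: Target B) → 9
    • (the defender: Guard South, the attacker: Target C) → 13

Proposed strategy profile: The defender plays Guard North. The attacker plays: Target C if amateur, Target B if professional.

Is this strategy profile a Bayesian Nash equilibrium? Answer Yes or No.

Yes

A profile is a BNE iff every type of every player is best-responding given beliefs about the other side.
The defender plays Guard North: E[Guard North] = 0.625·(8) + 0.375·(-3) = 3.875; E[Guard South] = -3. Best-responding. ✓
The attacker (capability amateur), facing Guard North: Target A gives 9, Target B gives 1, Target C gives 13. Proposed Target C is best. ✓
The attacker (capability professional), facing Guard North: Target A gives 7, Target B gives 13, Target C gives 6. Proposed Target B is best. ✓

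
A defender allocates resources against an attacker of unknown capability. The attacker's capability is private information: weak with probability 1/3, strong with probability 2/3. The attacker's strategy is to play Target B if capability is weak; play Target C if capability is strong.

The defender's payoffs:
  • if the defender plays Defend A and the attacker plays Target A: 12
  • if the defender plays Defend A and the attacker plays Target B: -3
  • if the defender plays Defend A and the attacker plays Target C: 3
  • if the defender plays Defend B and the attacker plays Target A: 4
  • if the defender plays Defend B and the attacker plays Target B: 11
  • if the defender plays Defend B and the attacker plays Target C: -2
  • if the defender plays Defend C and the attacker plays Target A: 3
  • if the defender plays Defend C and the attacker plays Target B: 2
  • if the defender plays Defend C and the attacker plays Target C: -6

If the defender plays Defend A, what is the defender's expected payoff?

1

Take the expectation over the attacker's capability, weighting each type's action by its prior probability.
E[Defend A] = 1/3·(-3) + 2/3·3 = (-1) + 2 = 1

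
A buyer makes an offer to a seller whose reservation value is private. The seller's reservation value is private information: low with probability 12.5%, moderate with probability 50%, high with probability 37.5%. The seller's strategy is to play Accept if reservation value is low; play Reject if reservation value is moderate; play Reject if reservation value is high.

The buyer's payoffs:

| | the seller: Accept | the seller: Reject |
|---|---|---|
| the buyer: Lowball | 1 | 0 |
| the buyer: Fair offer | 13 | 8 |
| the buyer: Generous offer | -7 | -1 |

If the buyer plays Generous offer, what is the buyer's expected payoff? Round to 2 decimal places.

E[Generous offer] = 0.125·(-7) + 0.5·(-1) + 0.375·(-1) = (-0.875) + (-0.5) + (-0.375) = -1.75

-1.75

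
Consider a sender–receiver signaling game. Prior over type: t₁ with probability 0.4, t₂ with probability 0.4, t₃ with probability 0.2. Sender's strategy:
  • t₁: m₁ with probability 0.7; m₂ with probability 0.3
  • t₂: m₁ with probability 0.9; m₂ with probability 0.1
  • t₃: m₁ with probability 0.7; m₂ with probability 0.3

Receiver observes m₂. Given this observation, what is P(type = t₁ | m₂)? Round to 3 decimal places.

0.545

Apply Bayes' rule using the sender's strategy as the likelihood.
P(m₂) = 0.4·0.3 + 0.4·0.1 + 0.2·0.3 = 0.22
P(t₁ | m₂) = (0.4·0.3) / 0.22 = 0.12 / 0.22 = 0.545455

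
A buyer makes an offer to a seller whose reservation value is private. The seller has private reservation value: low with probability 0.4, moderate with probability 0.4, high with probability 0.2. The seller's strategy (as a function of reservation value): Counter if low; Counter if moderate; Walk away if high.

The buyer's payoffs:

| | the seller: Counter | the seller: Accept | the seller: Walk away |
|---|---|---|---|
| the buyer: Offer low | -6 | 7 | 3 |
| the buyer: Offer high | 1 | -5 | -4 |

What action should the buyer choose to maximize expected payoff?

Offer high

E[Offer low] = 0.4·(-6) + 0.4·(-6) + 0.2·(3) = -4.2
E[Offer high] = 0.4·(1) + 0.4·(1) + 0.2·(-4) = 0
Best response: Offer high (0 is the largest).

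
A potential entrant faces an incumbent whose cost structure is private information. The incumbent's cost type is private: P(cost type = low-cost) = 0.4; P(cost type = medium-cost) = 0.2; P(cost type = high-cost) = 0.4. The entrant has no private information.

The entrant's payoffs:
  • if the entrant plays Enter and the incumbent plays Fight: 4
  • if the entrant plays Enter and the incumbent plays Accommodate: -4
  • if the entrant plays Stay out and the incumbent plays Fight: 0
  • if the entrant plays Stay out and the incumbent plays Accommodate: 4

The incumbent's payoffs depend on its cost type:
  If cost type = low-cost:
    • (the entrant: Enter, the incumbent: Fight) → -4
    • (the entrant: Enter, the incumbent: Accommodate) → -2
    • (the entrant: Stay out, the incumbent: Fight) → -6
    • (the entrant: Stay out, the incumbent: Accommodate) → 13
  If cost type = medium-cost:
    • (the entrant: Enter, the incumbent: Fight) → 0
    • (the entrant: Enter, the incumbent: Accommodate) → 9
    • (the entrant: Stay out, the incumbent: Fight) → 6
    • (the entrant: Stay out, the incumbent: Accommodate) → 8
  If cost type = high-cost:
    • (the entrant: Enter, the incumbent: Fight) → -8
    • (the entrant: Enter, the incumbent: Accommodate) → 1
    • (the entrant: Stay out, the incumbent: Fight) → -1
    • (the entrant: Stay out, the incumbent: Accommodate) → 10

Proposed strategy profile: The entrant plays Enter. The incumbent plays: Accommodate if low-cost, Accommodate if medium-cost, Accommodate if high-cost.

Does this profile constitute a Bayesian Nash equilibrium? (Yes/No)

A profile is a BNE iff every type of every player is best-responding given beliefs about the other side.
The entrant plays Enter: E[Enter] = 0.4·(-4) + 0.2·(-4) + 0.4·(-4) = -4; E[Stay out] = 4. Not best-responding. ✗
The incumbent (cost type low-cost), facing Enter: Fight gives -4, Accommodate gives -2. Proposed Accommodate is best. ✓
The incumbent (cost type medium-cost), facing Enter: Fight gives 0, Accommodate gives 9. Proposed Accommodate is best. ✓
The incumbent (cost type high-cost), facing Enter: Fight gives -8, Accommodate gives 1. Proposed Accommodate is best. ✓

No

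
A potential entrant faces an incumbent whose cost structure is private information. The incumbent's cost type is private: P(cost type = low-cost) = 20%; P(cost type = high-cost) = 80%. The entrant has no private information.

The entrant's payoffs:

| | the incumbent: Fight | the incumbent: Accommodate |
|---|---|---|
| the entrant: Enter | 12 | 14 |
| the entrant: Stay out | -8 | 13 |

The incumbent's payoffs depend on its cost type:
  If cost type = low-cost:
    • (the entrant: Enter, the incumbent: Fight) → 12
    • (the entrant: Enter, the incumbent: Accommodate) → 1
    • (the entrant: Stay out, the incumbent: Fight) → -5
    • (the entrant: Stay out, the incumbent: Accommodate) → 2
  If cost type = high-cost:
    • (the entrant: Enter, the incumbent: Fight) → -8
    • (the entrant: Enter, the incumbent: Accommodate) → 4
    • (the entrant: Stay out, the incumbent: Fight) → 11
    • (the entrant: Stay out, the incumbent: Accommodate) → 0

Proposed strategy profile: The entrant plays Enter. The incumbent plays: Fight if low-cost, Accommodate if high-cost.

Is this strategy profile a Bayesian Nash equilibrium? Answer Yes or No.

Yes

The entrant plays Enter: E[Enter] = 0.2·(12) + 0.8·(14) = 13.6; E[Stay out] = 8.8. Best-responding. ✓
The incumbent (cost type low-cost), facing Enter: Fight gives 12, Accommodate gives 1. Proposed Fight is best. ✓
The incumbent (cost type high-cost), facing Enter: Fight gives -8, Accommodate gives 4. Proposed Accommodate is best. ✓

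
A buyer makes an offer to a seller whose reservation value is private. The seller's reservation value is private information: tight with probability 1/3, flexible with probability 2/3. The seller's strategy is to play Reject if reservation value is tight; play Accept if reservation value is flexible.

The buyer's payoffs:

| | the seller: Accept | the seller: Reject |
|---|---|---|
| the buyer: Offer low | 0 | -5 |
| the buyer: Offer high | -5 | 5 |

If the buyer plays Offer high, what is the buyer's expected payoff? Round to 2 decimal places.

-1.67

Take the expectation over the seller's reservation value, weighting each type's action by its prior probability.
E[Offer high] = 1/3·5 + 2/3·(-5) = 5/3 + (-10/3) = -5/3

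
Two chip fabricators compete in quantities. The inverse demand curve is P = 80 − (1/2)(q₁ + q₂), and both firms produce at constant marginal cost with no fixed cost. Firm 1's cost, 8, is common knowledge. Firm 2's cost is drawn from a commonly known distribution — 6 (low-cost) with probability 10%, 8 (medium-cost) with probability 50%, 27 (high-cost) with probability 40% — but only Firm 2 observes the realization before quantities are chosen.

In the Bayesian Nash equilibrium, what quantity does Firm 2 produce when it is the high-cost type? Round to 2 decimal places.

26.53

Each type of Firm 2 best-responds to q₁; Firm 1 best-responds to the expected q₂ over Firm 2's types.
Firm 2 with cost c maximizes (80 − (1/2)(q₁+q₂) − c)·q₂, giving q₂(c) = (80 − c − (1/2)q₁).
E[c₂] = 0.1·6 + 0.5·8 + 0.4·27 = 15.4
Firm 1's FOC against E[q₂] yields q₁ = (80 − 2·8 + E[c₂])/(3/2) = (80 − 16 + 15.4)/(3/2) = 52.9333.
q₂(high-cost) = (80 − 27 − (1/2)·52.9333) = 26.5333.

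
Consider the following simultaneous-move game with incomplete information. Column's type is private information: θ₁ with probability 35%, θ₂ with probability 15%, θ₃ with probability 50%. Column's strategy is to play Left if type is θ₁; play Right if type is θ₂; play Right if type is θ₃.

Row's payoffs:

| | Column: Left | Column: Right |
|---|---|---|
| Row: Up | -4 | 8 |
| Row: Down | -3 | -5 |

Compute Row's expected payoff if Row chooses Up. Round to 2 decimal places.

E[Up] = 0.35·(-4) + 0.15·8 + 0.5·8 = (-1.4) + 1.2 + 4 = 3.8

3.80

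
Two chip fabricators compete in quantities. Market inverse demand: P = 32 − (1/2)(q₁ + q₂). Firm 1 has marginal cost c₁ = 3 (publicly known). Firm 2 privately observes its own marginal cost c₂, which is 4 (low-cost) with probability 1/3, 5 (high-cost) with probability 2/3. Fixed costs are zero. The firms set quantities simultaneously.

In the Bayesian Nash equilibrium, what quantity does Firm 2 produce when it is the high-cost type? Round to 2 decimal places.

16.78

Type-c best response for Firm 2: q₂(c) = (32 − c) − q₁/2.
Firm 1 maximizes expected profit; its first-order condition is 32 − q₁ − (1/2)E[q₂] − 3 = 0.
Substituting E[q₂] and solving: E[c₂] = 4.66667, so q₁ = (32 − 2·3 + 4.66667)/(3/2) = 20.4444.
q₂(high-cost) = (32 − 5 − (1/2)·20.4444) = 16.7778.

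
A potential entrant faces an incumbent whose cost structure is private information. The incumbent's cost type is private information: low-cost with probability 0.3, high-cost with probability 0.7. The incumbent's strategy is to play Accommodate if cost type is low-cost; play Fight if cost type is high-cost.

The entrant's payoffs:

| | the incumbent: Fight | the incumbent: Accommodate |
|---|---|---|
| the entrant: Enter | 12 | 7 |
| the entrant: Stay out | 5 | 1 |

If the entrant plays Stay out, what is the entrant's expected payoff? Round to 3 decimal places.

3.800

E[Stay out] = 0.3·1 + 0.7·5 = 0.3 + 3.5 = 3.8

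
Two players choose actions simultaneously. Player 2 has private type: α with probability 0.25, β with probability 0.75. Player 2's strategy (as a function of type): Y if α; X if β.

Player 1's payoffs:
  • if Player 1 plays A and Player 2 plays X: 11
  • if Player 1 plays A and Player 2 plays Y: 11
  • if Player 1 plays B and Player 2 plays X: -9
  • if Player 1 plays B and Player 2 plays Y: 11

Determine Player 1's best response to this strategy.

E[A] = 0.25·(11) + 0.75·(11) = 11
E[B] = 0.25·(11) + 0.75·(-9) = -4
Best response: A (11 is the largest).

A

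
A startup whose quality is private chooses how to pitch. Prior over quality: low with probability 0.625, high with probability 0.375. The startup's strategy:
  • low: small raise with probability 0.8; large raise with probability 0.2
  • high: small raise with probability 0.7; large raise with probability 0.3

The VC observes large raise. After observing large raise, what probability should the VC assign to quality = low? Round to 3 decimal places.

0.526

P(large raise) = 0.625·0.2 + 0.375·0.3 = 0.2375
P(low | large raise) = (0.625·0.2) / 0.2375 = 0.125 / 0.2375 = 0.526316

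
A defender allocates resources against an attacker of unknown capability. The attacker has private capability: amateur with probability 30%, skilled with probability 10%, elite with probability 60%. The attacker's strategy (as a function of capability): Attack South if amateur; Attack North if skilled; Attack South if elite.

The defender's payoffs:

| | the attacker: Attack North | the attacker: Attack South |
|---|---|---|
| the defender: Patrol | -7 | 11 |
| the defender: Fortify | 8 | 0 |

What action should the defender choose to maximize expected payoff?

Patrol

Compute the defender's expected payoff for each action, taking the expectation over the attacker's type.
E[Patrol] = 0.3·(11) + 0.1·(-7) + 0.6·(11) = 9.2
E[Fortify] = 0.3·(0) + 0.1·(8) + 0.6·(0) = 0.8
Best response: Patrol (9.2 is the largest).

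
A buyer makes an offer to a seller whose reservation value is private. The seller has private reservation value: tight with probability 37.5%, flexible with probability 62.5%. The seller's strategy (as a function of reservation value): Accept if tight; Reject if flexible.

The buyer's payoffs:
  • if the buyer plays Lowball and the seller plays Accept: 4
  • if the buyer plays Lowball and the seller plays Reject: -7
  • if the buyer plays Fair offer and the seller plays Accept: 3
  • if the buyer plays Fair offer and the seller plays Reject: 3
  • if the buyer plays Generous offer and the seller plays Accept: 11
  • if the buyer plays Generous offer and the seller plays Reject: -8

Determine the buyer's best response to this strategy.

Fair offer

Compute the buyer's expected payoff for each action, taking the expectation over the seller's type.
E[Lowball] = 0.375·(4) + 0.625·(-7) = -2.875
E[Fair offer] = 0.375·(3) + 0.625·(3) = 3
E[Generous offer] = 0.375·(11) + 0.625·(-8) = -0.875
Best response: Fair offer (3 is the largest).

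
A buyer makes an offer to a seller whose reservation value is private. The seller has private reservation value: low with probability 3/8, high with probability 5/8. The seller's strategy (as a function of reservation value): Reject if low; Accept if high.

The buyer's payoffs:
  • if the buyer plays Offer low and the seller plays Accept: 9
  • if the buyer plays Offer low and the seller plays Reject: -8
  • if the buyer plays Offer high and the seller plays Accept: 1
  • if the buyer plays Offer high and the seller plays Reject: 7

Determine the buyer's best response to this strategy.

Offer high

E[Offer low] = 3/8·(-8) + 5/8·(9) = 21/8
E[Offer high] = 3/8·(7) + 5/8·(1) = 13/4
Best response: Offer high (13/4 is the largest).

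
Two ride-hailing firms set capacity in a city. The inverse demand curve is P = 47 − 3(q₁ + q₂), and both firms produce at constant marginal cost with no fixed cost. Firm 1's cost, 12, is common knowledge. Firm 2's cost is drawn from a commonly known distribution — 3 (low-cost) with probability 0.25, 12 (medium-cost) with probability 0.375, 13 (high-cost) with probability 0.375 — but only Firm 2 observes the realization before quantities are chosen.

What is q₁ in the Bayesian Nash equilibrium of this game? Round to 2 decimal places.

Firm 2 with cost c maximizes (47 − 3(q₁+q₂) − c)·q₂, giving q₂(c) = (47 − c − 3q₁)/6.
E[c₂] = 0.25·3 + 0.375·12 + 0.375·13 = 10.125
Firm 1's FOC against E[q₂] yields q₁ = (47 − 2·12 + E[c₂])/9 = (47 − 24 + 10.125)/9 = 3.68056.

3.68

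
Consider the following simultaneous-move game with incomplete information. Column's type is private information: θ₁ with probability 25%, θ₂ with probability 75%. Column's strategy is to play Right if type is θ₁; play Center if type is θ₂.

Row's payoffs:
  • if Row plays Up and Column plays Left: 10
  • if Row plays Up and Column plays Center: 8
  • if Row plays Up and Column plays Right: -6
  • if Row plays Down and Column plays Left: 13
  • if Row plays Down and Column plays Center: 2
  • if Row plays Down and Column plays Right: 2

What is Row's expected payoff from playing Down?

E[Down] = 0.25·2 + 0.75·2 = 0.5 + 1.5 = 2

2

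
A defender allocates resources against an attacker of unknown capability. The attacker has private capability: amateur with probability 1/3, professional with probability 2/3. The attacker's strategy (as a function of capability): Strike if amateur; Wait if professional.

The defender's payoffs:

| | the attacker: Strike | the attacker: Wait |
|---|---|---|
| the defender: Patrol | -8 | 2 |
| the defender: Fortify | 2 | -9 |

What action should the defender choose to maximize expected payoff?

Compute the defender's expected payoff for each action, taking the expectation over the attacker's type.
E[Patrol] = 1/3·(-8) + 2/3·(2) = -4/3
E[Fortify] = 1/3·(2) + 2/3·(-9) = -16/3
Best response: Patrol (-4/3 is the largest).

Patrol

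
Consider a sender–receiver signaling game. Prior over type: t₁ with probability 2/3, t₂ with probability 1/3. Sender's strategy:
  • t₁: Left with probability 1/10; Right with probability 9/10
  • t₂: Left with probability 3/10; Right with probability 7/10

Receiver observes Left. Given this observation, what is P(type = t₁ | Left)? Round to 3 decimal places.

Apply Bayes' rule using the sender's strategy as the likelihood.
P(Left) = (2/3)·(1/10) + (1/3)·(3/10) = 1/6
P(t₁ | Left) = ((2/3)·(1/10)) / (1/6) = (1/15) / (1/6) = 2/5

0.400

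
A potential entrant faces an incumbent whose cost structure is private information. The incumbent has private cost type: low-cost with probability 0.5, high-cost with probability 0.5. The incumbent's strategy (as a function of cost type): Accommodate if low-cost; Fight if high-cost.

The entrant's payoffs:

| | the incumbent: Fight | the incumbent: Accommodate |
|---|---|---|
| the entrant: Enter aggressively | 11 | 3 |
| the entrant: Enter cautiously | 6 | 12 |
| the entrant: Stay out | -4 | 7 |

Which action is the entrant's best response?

Compute the entrant's expected payoff for each action, taking the expectation over the incumbent's type.
E[Enter aggressively] = 0.5·(3) + 0.5·(11) = 7
E[Enter cautiously] = 0.5·(12) + 0.5·(6) = 9
E[Stay out] = 0.5·(7) + 0.5·(-4) = 1.5
Best response: Enter cautiously (9 is the largest).

Enter cautiously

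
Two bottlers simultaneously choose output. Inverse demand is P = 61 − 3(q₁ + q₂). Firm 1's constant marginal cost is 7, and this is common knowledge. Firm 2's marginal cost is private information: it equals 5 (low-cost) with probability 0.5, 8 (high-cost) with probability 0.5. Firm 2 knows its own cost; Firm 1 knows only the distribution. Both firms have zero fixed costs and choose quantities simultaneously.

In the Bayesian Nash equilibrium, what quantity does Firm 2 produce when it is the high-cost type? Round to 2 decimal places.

Firm 2 with cost c maximizes (61 − 3(q₁+q₂) − c)·q₂, giving q₂(c) = (61 − c − 3q₁)/6.
E[c₂] = 0.5·5 + 0.5·8 = 6.5
Firm 1's FOC against E[q₂] yields q₁ = (61 − 2·7 + E[c₂])/9 = (61 − 14 + 6.5)/9 = 5.94444.
q₂(high-cost) = (61 − 8 − 3·5.94444)/6 = 5.86111.

5.86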